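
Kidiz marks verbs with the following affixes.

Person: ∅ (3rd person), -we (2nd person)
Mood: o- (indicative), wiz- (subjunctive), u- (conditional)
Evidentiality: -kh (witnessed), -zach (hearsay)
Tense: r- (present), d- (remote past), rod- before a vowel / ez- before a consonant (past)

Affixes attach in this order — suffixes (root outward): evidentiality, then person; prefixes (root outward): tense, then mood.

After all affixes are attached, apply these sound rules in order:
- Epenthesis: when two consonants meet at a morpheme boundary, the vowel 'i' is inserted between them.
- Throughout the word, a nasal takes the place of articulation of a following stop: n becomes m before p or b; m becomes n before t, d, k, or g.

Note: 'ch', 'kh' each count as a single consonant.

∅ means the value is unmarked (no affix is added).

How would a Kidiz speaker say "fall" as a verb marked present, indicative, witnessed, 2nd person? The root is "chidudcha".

orichidudchakhiwe

Attach evidentiality witnessed -kh → chidudchakh.
Attach person 2nd person -we → chidudchakhwe.
Attach tense present r- → rchidudchakhwe.
Attach mood indicative o- → orchidudchakhwe.
Apply epenthesis: orchidudchakhwe → orichidudchakhiwe.
Nasal assimilation: no change.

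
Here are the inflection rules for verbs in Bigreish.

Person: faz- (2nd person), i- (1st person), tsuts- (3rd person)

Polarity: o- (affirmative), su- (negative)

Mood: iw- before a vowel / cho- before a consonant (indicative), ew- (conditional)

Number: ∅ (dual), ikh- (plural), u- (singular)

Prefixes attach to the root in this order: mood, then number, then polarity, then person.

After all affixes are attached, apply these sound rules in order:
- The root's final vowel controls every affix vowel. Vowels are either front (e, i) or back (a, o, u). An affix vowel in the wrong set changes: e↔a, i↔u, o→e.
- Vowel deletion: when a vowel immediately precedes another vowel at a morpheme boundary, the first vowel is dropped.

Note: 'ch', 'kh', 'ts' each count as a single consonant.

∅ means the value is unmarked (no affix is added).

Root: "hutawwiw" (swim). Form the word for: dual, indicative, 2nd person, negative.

fezsichehutawwiw

Attach mood indicative cho- (before consonant 'h') → chohutawwiw.
number = dual: zero marking, form stays chohutawwiw.
Attach polarity negative su- → suchohutawwiw.
Attach person 2nd person faz- → fazsuchohutawwiw.
Apply vowel harmony: fazsuchohutawwiw → fezsichehutawwiw.
Vowel deletion: no change.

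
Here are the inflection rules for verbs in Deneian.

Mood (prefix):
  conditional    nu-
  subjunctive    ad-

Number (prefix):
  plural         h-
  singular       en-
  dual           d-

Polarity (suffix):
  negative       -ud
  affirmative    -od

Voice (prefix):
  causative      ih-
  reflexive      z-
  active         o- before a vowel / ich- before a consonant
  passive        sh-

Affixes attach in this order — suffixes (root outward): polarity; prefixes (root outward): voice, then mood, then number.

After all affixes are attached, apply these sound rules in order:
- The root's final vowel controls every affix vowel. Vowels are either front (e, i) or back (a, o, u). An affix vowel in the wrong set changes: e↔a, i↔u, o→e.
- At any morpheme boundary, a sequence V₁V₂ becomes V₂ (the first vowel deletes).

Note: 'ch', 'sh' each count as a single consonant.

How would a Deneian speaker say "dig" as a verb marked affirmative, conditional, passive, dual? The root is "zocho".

dnushzochod

Attach voice passive sh- → shzocho.
Attach mood conditional nu- → nushzocho.
Attach polarity affirmative -od → nushzochood.
Attach number dual d- → dnushzochood.
Vowel harmony: no change.
Apply vowel deletion: dnushzochood → dnushzochod.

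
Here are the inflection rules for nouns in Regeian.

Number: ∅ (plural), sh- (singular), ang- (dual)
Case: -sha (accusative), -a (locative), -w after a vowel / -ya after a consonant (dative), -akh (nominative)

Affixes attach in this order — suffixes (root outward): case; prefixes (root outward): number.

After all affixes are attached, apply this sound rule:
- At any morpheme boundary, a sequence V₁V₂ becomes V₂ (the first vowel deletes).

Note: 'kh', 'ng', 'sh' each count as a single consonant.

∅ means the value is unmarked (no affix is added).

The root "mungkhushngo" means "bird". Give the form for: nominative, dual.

Attach number dual ang- → angmungkhushngo.
Attach case nominative -akh → angmungkhushngoakh.
Apply vowel deletion: angmungkhushngoakh → angmungkhushngakh.

angmungkhushngakh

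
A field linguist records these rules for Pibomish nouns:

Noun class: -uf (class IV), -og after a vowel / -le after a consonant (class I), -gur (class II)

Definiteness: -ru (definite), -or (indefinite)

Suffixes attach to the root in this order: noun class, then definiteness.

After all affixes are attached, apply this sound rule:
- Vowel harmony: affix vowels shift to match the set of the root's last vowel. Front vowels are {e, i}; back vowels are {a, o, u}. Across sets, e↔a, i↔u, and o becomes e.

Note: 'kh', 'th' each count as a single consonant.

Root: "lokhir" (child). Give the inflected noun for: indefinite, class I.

Attach noun class class I -le (after consonant 'r') → lokhirle.
Attach definiteness indefinite -or → lokhirleor.
Apply vowel harmony: lokhirleor → lokhirleer.

lokhirleer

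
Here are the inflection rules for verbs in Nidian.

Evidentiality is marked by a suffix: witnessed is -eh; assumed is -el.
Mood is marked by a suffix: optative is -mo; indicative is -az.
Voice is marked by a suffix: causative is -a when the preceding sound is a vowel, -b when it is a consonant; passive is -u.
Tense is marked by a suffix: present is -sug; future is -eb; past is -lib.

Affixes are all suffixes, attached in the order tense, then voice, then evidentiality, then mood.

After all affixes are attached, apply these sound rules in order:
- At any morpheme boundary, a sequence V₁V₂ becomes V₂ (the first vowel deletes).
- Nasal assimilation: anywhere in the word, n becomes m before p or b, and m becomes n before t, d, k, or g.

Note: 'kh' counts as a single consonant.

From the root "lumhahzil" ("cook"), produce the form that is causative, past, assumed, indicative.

Attach tense past -lib → lumhahzillib.
Attach voice causative -b (after consonant 'b') → lumhahzillibb.
Attach evidentiality assumed -el → lumhahzillibbel.
Attach mood indicative -az → lumhahzillibbelaz.
Vowel deletion: no change.
Nasal assimilation: no change.

lumhahzillibbelaz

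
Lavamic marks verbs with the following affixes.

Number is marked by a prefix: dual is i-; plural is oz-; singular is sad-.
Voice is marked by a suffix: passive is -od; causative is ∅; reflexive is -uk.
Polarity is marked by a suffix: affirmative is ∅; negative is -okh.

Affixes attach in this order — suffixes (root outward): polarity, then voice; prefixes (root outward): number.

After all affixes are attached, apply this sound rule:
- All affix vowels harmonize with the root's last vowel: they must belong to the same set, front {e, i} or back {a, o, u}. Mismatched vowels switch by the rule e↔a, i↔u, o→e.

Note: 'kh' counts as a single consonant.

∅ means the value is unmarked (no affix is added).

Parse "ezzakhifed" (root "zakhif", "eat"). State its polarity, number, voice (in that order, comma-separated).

affirmative, plural, passive

Segment: oz-zakhif-od.
polarity: ∅ → affirmative.
number: oz- → plural.
voice: -od → passive.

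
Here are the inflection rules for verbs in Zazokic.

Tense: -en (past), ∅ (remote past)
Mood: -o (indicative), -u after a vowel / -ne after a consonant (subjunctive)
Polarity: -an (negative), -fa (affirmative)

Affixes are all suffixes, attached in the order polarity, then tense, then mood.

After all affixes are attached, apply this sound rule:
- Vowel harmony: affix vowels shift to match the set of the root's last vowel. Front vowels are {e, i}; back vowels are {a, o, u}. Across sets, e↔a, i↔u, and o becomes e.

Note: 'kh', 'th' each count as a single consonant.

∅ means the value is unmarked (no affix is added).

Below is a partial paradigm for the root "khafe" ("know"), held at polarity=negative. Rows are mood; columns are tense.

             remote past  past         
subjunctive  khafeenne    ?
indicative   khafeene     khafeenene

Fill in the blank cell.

Attach polarity negative -an → khafean.
Attach tense past -en → khafeanen.
Attach mood subjunctive -ne (after consonant 'n') → khafeanenne.
Apply vowel harmony: khafeanenne → khafeenenne.

khafeenenne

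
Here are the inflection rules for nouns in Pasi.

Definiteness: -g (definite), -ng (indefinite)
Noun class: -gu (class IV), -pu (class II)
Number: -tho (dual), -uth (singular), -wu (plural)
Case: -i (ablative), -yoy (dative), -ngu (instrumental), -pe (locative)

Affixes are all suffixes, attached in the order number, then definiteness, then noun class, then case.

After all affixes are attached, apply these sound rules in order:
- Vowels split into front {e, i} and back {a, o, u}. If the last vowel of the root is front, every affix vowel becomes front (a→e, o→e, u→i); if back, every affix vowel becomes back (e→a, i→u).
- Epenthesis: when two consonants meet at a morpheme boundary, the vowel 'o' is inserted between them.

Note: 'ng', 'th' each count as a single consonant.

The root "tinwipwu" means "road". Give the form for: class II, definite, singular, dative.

Attach number singular -uth → tinwipwuuth.
Attach definiteness definite -g → tinwipwuuthg.
Attach noun class class II -pu → tinwipwuuthgpu.
Attach case dative -yoy → tinwipwuuthgpuyoy.
Vowel harmony: no change.
Apply epenthesis: tinwipwuuthgpuyoy → tinwipwuuthogopuyoy.

tinwipwuuthogopuyoy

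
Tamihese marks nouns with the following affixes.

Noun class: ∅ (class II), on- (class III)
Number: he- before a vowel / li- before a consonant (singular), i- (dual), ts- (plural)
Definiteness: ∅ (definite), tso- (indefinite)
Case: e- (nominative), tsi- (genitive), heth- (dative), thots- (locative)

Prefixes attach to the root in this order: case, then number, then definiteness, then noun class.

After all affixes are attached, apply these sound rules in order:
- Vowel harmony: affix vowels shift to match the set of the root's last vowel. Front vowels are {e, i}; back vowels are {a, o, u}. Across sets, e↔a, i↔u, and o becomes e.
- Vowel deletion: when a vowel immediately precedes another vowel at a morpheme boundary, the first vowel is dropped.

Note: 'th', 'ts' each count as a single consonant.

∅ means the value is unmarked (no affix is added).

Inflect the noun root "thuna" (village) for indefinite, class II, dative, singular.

tsoluhaththuna

Attach case dative heth- → heththuna.
Attach number singular li- (before consonant 'h') → liheththuna.
Attach definiteness indefinite tso- → tsoliheththuna.
noun class = class II: zero marking, form stays tsoliheththuna.
Apply vowel harmony: tsoliheththuna → tsoluhaththuna.
Vowel deletion: no change.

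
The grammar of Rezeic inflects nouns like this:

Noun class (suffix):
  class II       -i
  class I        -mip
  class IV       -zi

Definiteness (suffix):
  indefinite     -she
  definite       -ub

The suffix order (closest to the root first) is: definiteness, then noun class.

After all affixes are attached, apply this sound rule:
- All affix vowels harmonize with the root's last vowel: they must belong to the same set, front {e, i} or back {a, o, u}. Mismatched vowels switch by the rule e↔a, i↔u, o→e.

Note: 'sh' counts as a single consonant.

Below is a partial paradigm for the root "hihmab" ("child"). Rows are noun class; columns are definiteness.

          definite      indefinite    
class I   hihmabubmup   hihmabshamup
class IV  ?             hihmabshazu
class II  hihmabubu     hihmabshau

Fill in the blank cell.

hihmabubzu

Attach definiteness definite -ub → hihmabub.
Attach noun class class IV -zi → hihmabubzi.
Apply vowel harmony: hihmabubzi → hihmabubzu.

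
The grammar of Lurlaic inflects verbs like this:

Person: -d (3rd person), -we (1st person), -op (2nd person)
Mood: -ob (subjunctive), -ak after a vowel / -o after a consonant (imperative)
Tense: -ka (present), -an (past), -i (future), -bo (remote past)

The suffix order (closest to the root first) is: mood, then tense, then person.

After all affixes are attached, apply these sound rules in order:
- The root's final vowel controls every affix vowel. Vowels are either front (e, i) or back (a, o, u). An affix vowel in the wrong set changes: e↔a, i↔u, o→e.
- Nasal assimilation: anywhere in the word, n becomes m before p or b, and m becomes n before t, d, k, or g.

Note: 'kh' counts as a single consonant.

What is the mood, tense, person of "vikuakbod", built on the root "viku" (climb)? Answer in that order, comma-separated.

imperative, remote past, 3rd person

Segment: viku-ak-bo-d.
mood: -ak/o → imperative.
tense: -bo → remote past.
person: -d → 3rd person.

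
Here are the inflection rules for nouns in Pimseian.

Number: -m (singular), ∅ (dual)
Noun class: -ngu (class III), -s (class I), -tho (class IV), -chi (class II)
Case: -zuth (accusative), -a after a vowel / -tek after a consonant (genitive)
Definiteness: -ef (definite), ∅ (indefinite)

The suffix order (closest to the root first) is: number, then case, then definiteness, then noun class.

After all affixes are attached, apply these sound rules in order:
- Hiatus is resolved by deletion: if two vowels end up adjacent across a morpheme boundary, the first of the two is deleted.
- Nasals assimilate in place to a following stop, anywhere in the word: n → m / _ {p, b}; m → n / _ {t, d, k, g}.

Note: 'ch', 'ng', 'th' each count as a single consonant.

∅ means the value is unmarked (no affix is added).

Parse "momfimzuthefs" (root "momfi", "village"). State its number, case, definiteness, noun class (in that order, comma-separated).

Segment: momfi-m-zuth-ef-s.
number: -m → singular.
case: -zuth → accusative.
definiteness: -ef → definite.
noun class: -s → class I.

singular, accusative, definite, class I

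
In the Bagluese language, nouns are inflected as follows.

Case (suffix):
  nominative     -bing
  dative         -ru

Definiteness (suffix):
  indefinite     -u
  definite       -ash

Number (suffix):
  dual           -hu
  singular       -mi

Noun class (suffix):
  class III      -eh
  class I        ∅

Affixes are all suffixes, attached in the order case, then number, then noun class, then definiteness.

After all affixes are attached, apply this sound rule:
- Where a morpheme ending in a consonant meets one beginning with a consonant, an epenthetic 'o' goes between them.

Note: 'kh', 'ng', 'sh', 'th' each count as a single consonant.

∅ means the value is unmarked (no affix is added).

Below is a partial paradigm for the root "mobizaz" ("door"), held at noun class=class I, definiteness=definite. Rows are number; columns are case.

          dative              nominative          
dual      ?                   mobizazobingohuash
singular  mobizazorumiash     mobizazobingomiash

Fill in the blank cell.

Attach case dative -ru → mobizazru.
Attach number dual -hu → mobizazruhu.
noun class = class I: zero marking, form stays mobizazruhu.
Attach definiteness definite -ash → mobizazruhuash.
Apply epenthesis: mobizazruhuash → mobizazoruhuash.

mobizazoruhuash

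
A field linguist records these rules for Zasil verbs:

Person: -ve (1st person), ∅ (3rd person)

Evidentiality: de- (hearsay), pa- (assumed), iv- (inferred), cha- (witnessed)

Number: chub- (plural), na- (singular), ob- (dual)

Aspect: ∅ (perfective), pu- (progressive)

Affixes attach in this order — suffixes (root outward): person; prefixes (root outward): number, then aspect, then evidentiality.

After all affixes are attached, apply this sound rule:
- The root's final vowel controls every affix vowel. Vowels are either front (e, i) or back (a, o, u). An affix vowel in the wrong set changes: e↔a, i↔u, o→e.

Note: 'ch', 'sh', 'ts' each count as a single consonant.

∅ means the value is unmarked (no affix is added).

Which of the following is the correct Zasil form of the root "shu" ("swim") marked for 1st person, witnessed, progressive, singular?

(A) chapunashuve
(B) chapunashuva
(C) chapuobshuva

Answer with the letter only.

Attach person 1st person -ve → shuve.
Attach number singular na- → nashuve.
Attach aspect progressive pu- → punashuve.
Attach evidentiality witnessed cha- → chapunashuve.
Apply vowel harmony: chapunashuve → chapunashuva.
So the correct form is chapunashuva, option (B).
(A) chapunashuve is wrong: it fails to apply the sound rule(s).
(C) chapuobshuva is wrong: it uses dual instead of singular for number.

B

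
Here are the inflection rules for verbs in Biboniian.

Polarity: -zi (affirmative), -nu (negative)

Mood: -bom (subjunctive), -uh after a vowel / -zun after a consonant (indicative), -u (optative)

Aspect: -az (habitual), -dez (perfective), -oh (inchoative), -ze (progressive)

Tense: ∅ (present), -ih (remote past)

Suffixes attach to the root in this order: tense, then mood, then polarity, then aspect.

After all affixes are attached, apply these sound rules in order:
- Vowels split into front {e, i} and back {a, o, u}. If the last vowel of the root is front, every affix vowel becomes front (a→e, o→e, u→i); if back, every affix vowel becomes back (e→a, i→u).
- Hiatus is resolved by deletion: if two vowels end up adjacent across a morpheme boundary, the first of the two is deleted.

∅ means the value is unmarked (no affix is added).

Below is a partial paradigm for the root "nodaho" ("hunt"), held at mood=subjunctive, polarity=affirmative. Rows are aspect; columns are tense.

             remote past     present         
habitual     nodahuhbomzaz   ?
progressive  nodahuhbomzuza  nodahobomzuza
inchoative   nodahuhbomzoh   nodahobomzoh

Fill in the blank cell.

tense = present: zero marking, form stays nodaho.
Attach mood subjunctive -bom → nodahobom.
Attach polarity affirmative -zi → nodahobomzi.
Attach aspect habitual -az → nodahobomziaz.
Apply vowel harmony: nodahobomziaz → nodahobomzuaz.
Apply vowel deletion: nodahobomzuaz → nodahobomzaz.

nodahobomzaz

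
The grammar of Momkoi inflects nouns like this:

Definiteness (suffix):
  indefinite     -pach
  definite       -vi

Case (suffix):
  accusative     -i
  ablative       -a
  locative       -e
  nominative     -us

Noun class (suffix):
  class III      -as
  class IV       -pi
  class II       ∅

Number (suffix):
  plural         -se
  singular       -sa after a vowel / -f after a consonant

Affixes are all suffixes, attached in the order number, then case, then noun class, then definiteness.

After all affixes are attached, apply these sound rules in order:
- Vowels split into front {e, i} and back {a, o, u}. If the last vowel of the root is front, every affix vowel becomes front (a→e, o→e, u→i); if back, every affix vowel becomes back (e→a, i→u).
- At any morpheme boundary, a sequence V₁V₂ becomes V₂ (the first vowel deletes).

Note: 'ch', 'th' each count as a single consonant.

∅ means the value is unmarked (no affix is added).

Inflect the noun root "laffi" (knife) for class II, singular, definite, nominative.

laffisisvi

Attach number singular -sa (after vowel 'i') → laffisa.
Attach case nominative -us → laffisaus.
noun class = class II: zero marking, form stays laffisaus.
Attach definiteness definite -vi → laffisausvi.
Apply vowel harmony: laffisausvi → laffiseisvi.
Apply vowel deletion: laffiseisvi → laffisisvi.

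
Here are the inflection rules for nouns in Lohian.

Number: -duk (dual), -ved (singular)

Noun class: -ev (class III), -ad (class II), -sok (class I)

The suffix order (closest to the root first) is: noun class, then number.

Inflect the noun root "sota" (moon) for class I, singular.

Attach noun class class I -sok → sotasok.
Attach number singular -ved → sotasokved.

sotasokved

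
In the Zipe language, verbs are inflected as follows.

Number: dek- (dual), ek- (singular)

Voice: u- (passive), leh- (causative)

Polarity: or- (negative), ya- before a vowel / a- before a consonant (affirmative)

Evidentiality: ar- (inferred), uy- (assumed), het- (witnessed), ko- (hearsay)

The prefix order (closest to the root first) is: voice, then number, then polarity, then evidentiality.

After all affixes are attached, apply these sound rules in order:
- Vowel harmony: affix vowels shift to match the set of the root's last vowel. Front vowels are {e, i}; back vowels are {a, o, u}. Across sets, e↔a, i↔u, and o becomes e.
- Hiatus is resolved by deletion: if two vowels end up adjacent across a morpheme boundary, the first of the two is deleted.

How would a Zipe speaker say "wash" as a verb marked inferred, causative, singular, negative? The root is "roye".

erereklehroye

Attach voice causative leh- → lehroye.
Attach number singular ek- → eklehroye.
Attach polarity negative or- → oreklehroye.
Attach evidentiality inferred ar- → aroreklehroye.
Apply vowel harmony: aroreklehroye → erereklehroye.
Vowel deletion: no change.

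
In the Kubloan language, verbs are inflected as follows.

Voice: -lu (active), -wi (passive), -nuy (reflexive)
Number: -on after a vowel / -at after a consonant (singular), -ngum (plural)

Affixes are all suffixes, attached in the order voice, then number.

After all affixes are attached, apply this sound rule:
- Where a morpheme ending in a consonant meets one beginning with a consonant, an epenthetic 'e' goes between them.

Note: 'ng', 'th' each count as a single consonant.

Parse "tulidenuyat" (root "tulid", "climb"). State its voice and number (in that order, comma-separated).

Segment: tulid-nuy-at.
voice: -nuy → reflexive.
number: -on/at → singular.

reflexive, singular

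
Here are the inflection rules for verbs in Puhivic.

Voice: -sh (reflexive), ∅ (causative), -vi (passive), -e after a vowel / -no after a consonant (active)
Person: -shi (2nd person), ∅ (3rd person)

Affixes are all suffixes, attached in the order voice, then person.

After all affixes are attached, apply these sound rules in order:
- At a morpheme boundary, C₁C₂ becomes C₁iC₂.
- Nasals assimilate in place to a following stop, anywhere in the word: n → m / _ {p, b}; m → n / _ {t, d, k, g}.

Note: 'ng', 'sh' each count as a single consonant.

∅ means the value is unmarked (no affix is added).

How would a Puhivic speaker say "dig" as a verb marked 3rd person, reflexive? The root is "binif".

binifish

Attach voice reflexive -sh → binifsh.
person = 3rd person: zero marking, form stays binifsh.
Apply epenthesis: binifsh → binifish.
Nasal assimilation: no change.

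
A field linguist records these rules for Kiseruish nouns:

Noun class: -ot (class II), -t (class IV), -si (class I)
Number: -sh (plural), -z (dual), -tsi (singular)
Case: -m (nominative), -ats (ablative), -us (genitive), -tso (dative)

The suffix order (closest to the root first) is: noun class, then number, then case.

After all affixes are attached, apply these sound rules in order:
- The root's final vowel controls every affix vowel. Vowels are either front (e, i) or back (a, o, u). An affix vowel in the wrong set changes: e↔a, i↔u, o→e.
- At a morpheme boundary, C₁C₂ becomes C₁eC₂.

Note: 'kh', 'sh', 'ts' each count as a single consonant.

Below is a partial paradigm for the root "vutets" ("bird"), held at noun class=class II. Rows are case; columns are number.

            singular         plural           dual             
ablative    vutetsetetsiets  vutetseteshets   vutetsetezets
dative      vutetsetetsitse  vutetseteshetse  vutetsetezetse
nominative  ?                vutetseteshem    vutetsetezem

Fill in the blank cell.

Attach noun class class II -ot → vutetsot.
Attach number singular -tsi → vutetsottsi.
Attach case nominative -m → vutetsottsim.
Apply vowel harmony: vutetsottsim → vutetsettsim.
Apply epenthesis: vutetsettsim → vutetsetetsim.

vutetsetetsim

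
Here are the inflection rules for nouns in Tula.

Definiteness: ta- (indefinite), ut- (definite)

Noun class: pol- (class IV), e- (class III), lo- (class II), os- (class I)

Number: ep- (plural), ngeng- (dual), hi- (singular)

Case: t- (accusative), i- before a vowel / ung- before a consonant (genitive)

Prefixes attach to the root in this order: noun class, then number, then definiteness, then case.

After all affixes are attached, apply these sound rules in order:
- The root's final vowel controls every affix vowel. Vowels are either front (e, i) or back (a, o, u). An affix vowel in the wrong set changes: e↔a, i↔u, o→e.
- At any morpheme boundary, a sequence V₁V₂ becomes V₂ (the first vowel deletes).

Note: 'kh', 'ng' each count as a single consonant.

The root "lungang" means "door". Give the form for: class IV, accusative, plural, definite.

Attach noun class class IV pol- → pollungang.
Attach number plural ep- → eppollungang.
Attach definiteness definite ut- → uteppollungang.
Attach case accusative t- → tuteppollungang.
Apply vowel harmony: tuteppollungang → tutappollungang.
Vowel deletion: no change.

tutappollungang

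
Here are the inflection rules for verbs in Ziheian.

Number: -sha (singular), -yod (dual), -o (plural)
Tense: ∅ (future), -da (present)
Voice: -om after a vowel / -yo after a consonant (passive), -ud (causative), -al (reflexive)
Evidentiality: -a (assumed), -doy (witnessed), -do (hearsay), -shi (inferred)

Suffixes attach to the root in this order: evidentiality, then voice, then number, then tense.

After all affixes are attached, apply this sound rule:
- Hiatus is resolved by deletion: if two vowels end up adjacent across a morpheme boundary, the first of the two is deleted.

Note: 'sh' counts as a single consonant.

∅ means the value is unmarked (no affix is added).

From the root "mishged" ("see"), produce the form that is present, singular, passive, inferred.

Attach evidentiality inferred -shi → mishgedshi.
Attach voice passive -om (after vowel 'i') → mishgedshiom.
Attach number singular -sha → mishgedshiomsha.
Attach tense present -da → mishgedshiomshada.
Apply vowel deletion: mishgedshiomshada → mishgedshomshada.

mishgedshomshada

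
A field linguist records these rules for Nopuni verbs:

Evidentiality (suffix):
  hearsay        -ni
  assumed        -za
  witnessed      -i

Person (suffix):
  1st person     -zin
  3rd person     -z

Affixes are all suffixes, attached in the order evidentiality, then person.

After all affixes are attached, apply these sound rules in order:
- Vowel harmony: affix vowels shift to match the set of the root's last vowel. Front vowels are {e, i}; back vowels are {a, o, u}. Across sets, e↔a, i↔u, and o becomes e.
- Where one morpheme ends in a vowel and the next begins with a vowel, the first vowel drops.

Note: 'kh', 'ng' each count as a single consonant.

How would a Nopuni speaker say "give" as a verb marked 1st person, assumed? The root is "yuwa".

Attach evidentiality assumed -za → yuwaza.
Attach person 1st person -zin → yuwazazin.
Apply vowel harmony: yuwazazin → yuwazazun.
Vowel deletion: no change.

yuwazazun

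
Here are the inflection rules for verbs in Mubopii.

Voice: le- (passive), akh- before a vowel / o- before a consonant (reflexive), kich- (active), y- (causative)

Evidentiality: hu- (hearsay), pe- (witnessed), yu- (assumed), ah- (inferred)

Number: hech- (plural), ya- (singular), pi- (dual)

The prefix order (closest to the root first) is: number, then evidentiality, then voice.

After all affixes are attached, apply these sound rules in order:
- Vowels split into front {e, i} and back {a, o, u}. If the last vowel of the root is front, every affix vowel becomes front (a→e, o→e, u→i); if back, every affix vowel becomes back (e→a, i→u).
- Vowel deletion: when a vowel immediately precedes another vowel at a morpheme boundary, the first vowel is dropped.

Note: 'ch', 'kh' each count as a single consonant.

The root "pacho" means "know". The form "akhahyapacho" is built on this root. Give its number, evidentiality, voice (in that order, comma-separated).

singular, inferred, reflexive

Segment: akh-ah-ya-pacho.
number: ya- → singular.
evidentiality: ah- → inferred.
voice: akh/o- → reflexive.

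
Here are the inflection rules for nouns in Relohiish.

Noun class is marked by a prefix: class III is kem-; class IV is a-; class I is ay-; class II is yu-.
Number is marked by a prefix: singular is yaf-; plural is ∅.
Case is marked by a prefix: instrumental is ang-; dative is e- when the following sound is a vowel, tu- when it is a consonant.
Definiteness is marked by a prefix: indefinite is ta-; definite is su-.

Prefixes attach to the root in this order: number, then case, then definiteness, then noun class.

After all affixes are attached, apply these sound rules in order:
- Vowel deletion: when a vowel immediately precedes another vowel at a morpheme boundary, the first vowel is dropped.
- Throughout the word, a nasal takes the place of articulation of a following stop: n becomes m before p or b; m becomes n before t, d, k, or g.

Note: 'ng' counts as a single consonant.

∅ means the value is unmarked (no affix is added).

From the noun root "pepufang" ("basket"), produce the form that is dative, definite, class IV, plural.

asutupepufang

number = plural: zero marking, form stays pepufang.
Attach case dative tu- (before consonant 'p') → tupepufang.
Attach definiteness definite su- → sutupepufang.
Attach noun class class IV a- → asutupepufang.
Vowel deletion: no change.
Nasal assimilation: no change.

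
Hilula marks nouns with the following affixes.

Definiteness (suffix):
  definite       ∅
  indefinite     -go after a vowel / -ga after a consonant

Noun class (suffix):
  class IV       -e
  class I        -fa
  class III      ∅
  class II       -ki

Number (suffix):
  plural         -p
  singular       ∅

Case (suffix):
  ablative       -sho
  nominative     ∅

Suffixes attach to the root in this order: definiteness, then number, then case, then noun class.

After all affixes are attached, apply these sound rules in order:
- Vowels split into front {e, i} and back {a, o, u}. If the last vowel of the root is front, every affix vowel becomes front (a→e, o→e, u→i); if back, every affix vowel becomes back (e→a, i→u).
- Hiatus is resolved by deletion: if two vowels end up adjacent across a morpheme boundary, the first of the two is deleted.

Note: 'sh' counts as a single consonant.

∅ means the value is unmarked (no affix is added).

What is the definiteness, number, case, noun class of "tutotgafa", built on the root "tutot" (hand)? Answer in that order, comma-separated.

indefinite, singular, nominative, class I

Segment: tutot-ga-fa.
definiteness: -go/ga → indefinite.
number: ∅ → singular.
case: ∅ → nominative.
noun class: -fa → class I.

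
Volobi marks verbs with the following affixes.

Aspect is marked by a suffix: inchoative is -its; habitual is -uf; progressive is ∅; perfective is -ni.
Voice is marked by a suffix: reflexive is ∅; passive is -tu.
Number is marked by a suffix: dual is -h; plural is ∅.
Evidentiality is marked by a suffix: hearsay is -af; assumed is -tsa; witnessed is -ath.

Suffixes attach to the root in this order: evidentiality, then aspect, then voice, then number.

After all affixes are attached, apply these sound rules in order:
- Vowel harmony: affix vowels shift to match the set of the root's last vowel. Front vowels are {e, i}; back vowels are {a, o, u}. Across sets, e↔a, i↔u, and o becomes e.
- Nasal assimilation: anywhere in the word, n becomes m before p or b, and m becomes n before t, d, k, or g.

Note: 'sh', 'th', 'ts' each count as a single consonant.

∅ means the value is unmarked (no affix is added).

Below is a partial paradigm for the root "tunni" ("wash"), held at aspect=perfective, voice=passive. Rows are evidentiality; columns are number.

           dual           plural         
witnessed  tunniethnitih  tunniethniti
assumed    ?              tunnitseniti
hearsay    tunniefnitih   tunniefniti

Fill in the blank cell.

Attach evidentiality assumed -tsa → tunnitsa.
Attach aspect perfective -ni → tunnitsani.
Attach voice passive -tu → tunnitsanitu.
Attach number dual -h → tunnitsanituh.
Apply vowel harmony: tunnitsanituh → tunnitsenitih.
Nasal assimilation: no change.

tunnitsenitih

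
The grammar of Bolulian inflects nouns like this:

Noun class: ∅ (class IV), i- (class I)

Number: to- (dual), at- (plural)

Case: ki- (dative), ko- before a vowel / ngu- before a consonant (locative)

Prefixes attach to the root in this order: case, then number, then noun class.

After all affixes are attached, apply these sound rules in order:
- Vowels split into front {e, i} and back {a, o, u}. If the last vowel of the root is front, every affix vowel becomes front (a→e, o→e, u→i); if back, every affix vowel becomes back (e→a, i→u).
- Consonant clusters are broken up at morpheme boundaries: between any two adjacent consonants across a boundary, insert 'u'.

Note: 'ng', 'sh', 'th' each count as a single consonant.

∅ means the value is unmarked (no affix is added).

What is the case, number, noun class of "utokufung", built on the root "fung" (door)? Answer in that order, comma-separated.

Segment: i-to-ki-fung.
case: ki- → dative.
number: to- → dual.
noun class: i- → class I.

dative, dual, class I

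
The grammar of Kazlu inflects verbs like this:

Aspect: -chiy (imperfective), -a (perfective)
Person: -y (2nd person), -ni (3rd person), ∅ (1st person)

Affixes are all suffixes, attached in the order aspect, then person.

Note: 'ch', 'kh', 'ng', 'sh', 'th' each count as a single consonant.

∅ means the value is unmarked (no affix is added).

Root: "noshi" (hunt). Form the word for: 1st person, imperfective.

noshichiy

Attach aspect imperfective -chiy → noshichiy.
person = 1st person: zero marking, form stays noshichiy.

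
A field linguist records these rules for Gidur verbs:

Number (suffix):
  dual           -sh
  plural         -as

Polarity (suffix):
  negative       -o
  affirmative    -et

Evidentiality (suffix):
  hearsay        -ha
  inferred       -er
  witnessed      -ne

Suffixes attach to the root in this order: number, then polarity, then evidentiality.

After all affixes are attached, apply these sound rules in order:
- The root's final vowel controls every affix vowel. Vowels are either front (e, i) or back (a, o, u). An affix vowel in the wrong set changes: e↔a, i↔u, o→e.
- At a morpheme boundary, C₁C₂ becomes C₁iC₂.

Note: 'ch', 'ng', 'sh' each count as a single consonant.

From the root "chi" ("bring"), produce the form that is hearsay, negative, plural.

Attach number plural -as → chias.
Attach polarity negative -o → chiaso.
Attach evidentiality hearsay -ha → chiasoha.
Apply vowel harmony: chiasoha → chiesehe.
Epenthesis: no change.

chiesehe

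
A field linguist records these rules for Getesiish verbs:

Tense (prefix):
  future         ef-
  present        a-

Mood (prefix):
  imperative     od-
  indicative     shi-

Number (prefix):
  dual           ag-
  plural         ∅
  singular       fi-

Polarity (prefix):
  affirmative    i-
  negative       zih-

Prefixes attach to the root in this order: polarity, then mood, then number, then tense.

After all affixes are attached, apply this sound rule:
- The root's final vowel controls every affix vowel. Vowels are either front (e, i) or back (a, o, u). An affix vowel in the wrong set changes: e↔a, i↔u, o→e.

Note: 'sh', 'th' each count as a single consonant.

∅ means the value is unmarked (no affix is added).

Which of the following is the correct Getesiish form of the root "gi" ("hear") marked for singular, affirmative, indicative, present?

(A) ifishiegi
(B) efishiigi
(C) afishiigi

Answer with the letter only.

B

Attach polarity affirmative i- → igi.
Attach mood indicative shi- → shiigi.
Attach number singular fi- → fishiigi.
Attach tense present a- → afishiigi.
Apply vowel harmony: afishiigi → efishiigi.
So the correct form is efishiigi, option (B).
(A) ifishiegi is wrong: it has the affixes in the wrong order.
(C) afishiigi is wrong: it fails to apply the sound rule(s).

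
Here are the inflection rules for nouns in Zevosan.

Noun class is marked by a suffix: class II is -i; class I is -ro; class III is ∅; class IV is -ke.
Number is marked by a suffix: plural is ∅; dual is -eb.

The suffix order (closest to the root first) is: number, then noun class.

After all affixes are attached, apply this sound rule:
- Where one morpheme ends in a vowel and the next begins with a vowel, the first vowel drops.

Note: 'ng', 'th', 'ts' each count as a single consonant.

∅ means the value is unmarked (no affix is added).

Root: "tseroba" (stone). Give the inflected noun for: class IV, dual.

tserobebke

Attach number dual -eb → tserobaeb.
Attach noun class class IV -ke → tserobaebke.
Apply vowel deletion: tserobaebke → tserobebke.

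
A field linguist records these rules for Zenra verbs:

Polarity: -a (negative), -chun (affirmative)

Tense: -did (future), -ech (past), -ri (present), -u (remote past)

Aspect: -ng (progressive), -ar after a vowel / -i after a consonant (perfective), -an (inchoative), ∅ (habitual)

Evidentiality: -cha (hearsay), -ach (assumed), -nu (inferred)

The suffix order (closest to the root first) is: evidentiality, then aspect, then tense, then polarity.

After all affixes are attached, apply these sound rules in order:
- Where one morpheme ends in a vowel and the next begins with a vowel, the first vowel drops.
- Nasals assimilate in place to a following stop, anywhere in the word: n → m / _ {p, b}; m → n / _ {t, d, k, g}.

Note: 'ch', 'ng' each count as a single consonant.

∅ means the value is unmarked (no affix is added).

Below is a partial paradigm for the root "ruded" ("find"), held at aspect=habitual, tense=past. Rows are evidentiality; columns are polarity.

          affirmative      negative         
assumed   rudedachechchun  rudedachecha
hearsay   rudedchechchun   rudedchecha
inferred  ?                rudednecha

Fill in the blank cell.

Attach evidentiality inferred -nu → rudednu.
aspect = habitual: zero marking, form stays rudednu.
Attach tense past -ech → rudednuech.
Attach polarity affirmative -chun → rudednuechchun.
Apply vowel deletion: rudednuechchun → rudednechchun.
Nasal assimilation: no change.

rudednechchun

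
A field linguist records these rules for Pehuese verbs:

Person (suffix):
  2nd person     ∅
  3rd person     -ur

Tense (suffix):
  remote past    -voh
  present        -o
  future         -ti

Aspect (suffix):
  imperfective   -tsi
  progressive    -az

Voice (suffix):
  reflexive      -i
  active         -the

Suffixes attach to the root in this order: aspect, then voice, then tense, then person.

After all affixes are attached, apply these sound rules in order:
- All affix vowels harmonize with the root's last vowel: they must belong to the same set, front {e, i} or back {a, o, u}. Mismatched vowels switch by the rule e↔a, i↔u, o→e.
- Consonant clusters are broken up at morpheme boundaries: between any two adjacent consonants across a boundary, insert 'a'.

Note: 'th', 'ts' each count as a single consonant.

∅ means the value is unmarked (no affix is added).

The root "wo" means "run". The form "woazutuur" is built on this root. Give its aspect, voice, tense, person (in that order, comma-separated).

progressive, reflexive, future, 3rd person

Segment: wo-az-i-ti-ur.
aspect: -az → progressive.
voice: -i → reflexive.
tense: -ti → future.
person: -ur → 3rd person.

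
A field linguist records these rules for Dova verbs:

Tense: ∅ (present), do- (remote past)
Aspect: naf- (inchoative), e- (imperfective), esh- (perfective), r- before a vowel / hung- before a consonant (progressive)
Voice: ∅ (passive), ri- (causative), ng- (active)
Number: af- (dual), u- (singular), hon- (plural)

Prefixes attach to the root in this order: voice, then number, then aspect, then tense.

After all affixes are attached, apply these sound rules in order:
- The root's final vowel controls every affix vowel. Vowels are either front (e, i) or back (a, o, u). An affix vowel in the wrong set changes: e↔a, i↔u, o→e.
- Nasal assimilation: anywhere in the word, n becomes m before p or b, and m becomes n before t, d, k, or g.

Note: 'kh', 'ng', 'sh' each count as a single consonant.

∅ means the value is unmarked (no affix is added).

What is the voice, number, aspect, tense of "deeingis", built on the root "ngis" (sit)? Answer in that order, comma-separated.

Segment: do-e-u-ngis.
voice: ∅ → passive.
number: u- → singular.
aspect: e- → imperfective.
tense: do- → remote past.

passive, singular, imperfective, remote past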